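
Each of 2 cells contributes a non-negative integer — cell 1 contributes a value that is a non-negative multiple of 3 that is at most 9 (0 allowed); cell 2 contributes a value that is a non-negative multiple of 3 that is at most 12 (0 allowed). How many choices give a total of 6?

The generating function for the choices is (1 + t^3 + t^6 + t^9)·(1 + t^3 + t^6 + t^9 + t^12); the count is [t^6].
(1 + t^3 + t^6 + t^9) has coefficients 1,0,0,1,0,0,1 for degrees 0…6.
(1 + t^3 + t^6 + t^9 + t^12) has coefficients 1,0,0,1,0,0,1 for degrees 0…6.
[t^6] = 1·1 + 1·1 + 1·1 = 3.

3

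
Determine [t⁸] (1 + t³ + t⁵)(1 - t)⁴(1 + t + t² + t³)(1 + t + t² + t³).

5

(1 + t³ + t⁵) has coefficients 1,0,0,1,0,1 for degrees 0…5.
(1 - t)⁴ has coefficients 1,-4,6,-4,1,0,0,0,0 for degrees 0…8.
Multiplying by (1 + t + t² + t³) gives running coefficients 1,-3,3,-1,-1,3,-3,1,0 for degrees 0…8.
Finally multiplying by (1 + t + t² + t³), the product of all factors after the first has coefficients 1,-2,1,0,-2,4,-2,0,1 for degrees 0…8.
[t⁸] = 1·1 + 1·4 + 1·0 = 5.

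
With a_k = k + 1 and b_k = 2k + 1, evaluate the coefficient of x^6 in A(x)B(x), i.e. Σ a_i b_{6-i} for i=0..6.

140

This is [x^6] in the product of the two ordinary generating functions.
Σ = 1·13 + 2·11 + 3·9 + 4·7 + 5·5 + 6·3 + 7·1 = 140.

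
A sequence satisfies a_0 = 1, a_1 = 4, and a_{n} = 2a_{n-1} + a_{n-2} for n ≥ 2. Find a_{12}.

The ordinary generating function has denominator 1 - 2q - q^2.
Iterating the recurrence: a_0,…,a_{12} = 1, 4, 9, 22, 53, 128, 309, 746, 1801, 4348, 10497, 25342, 61181.

61181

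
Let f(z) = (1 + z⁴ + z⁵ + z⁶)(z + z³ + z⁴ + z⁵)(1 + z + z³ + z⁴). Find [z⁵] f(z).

(1 + z⁴ + z⁵ + z⁶) has coefficients 1,0,0,0,1,1 for degrees 0…5.
(z + z³ + z⁴ + z⁵) has coefficients 0,1,0,1,1,1 for degrees 0…5.
Finally multiplying by (1 + z + z³ + z⁴), the product of all factors after the first has coefficients 0,1,1,1,3,3 for degrees 0…5.
[z⁵] = 1·3 + 1·1 + 1·0 = 4.

4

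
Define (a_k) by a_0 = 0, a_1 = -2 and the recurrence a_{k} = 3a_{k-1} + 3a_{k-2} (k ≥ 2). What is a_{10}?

-267786

The ordinary generating function has denominator 1 - 3q - 3q^2.
Iterating the recurrence: a_0,…,a_{10} = 0, -2, -6, -24, -90, -342, -1296, -4914, -18630, -70632, -267786.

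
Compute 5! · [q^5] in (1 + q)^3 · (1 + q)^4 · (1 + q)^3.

The EGF product rule gives c_5 = Σ_{k_1+k_2+k_3=5} C(5; k_1,k_2,k_3) · ∏ g_i(k_i), where (1+q)^3 gives the falling factorial (3)_k; (1+q)^4 gives the falling factorial (4)_k; (1+q)^3 gives the falling factorial (3)_k.
g_1(k) for k = 0…5: 1, 3, 6, 6, 0, 0.
g_2(k) for k = 0…5: 1, 4, 12, 24, 24, 0.
g_3(k) for k = 0…5: 1, 3, 6, 6, 0, 0.
First combine the last two factors: h(k) = Σ_j C(k,j)·g_2(j)·g_3(k−j) for k = 0…5: 1, 7, 42, 210, 840, 2520.
c_5 = Σ_k C(5,k)·g_1(k)·h(5−k) = 1·1·2520 + 5·3·840 + 10·6·210 + 10·6·42 = 2520 + 12600 + 12600 + 2520 = 30240.

30240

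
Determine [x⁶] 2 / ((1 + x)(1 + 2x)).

Partial fractions give a closed form: a_n = (-2)·(-1)^n + (4)·(-2)^n.
At n = 6: a_6 = 254.

254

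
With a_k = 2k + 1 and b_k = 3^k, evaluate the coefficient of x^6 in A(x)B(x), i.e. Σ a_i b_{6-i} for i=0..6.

The convolution is the x^6 coefficient of A(x)B(x).
Σ = 1·729 + 3·243 + 5·81 + 7·27 + 9·9 + 11·3 + 13·1 = 2179.

2179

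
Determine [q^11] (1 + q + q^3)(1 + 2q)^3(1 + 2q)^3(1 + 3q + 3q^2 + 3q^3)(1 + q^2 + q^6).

(1 + q + q^3) has coefficients 1,1,0,1 for degrees 0…3.
(1 + 2q)^3 has coefficients 1,6,12,8,0,0,0,0,0,0,0,0 for degrees 0…11.
Multiplying by (1 + 2q)^3 gives running coefficients 1,12,60,160,240,192,64,0,0,0,0,0 for degrees 0…11.
Multiplying by (1 + 3q + 3q^2 + 3q^3) gives running coefficients 1,15,99,379,936,1572,1840,1488,768,192,0,0 for degrees 0…11.
Finally multiplying by (1 + q^2 + q^6), the product of all factors after the first has coefficients 1,15,100,394,1035,1951,2777,3075,2707,2059,1704,1764 for degrees 0…11.
[q^11] = 1·1764 + 1·1704 + 1·2707 = 6175.

6175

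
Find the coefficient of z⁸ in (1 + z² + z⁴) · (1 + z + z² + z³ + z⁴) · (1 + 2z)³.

47

(1 + z² + z⁴) has coefficients 1,0,1,0,1 for degrees 0…4.
(1 + z + z² + z³ + z⁴) has coefficients 1,1,1,1,1,0,0,0,0 for degrees 0…8.
Finally multiplying by (1 + 2z)³, the product of all factors after the first has coefficients 1,7,19,27,27,26,20,8,0 for degrees 0…8.
[z⁸] = 1·0 + 1·20 + 1·27 = 47.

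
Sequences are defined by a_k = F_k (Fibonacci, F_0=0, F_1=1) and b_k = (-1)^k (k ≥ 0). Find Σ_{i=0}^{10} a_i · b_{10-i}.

33

The convolution is the x^10 coefficient of A(x)B(x).
Σ = 0·1 + 1·(-1) + 1·1 + 2·(-1) + 3·1 + 5·(-1) + 8·1 + 13·(-1) + 21·1 + 34·(-1) + 55·1 = 33.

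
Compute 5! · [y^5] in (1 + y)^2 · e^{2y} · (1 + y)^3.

5752

The EGF product rule gives c_5 = Σ_{k_1+k_2+k_3=5} C(5; k_1,k_2,k_3) · ∏ g_i(k_i), where (1+y)^2 gives the falling factorial (2)_k; e^{2y} gives (2)^k; (1+y)^3 gives the falling factorial (3)_k.
g_1(k) for k = 0…5: 1, 2, 2, 0, 0, 0.
g_2(k) for k = 0…5: 1, 2, 4, 8, 16, 32.
g_3(k) for k = 0…5: 1, 3, 6, 6, 0, 0.
First combine the last two factors: h(k) = Σ_j C(k,j)·g_2(j)·g_3(k−j) for k = 0…5: 1, 5, 22, 86, 304, 992.
c_5 = Σ_k C(5,k)·g_1(k)·h(5−k) = 1·1·992 + 5·2·304 + 10·2·86 = 992 + 3040 + 1720 = 5752.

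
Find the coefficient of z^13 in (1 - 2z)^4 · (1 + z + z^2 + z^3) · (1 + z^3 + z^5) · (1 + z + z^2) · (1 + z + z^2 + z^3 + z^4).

(1 - 2z)^4 has coefficients 1,-8,24,-32,16 for degrees 0…4.
(1 + z + z^2 + z^3) has coefficients 1,1,1,1,0,0,0,0,0,0,0,0,0,0 for degrees 0…13.
Multiplying by (1 + z^3 + z^5) gives running coefficients 1,1,1,2,1,2,2,1,1,0,0,0,0,0 for degrees 0…13.
Multiplying by (1 + z + z^2) gives running coefficients 1,2,3,4,4,5,5,5,4,2,1,0,0,0 for degrees 0…13.
Finally multiplying by (1 + z + z^2 + z^3 + z^4), the product of all factors after the first has coefficients 1,3,6,10,14,18,21,23,23,21,17,12,7,3 for degrees 0…13.
[z^13] = 1·3 − 8·7 + 24·12 − 32·17 + 16·21 = 27.

27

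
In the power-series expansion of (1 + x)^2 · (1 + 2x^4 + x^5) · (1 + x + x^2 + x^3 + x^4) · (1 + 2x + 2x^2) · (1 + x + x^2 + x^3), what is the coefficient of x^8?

(1 + x)^2 has coefficients 1,2,1 for degrees 0…2.
(1 + 2x^4 + x^5) has coefficients 1,0,0,0,2,1,0,0,0 for degrees 0…8.
Multiplying by (1 + x + x^2 + x^3 + x^4) gives running coefficients 1,1,1,1,3,3,3,3,3 for degrees 0…8.
Multiplying by (1 + 2x + 2x^2) gives running coefficients 1,3,5,5,7,11,15,15,15 for degrees 0…8.
Finally multiplying by (1 + x + x^2 + x^3), the product of all factors after the first has coefficients 1,4,9,14,20,28,38,48,56 for degrees 0…8.
[x^8] = 1·56 + 2·48 + 1·38 = 190.

190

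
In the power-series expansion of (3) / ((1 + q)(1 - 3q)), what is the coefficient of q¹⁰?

Partial fractions give a closed form: a_n = (3/4)·(-1)^n + (9/4)·3^n.
At n = 10: a_10 = 132861.

132861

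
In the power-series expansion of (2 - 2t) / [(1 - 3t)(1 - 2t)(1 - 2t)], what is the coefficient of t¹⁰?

The denominator gives the recurrence a_n = 7a_(n−1) − 16a_(n−2) + 12a_(n−3) for n ≥ 3; the numerator fixes a_0 = 2, a_1 = 12, a_2 = 52.
Iterating: 2, 12, 52, 196, 684, 2276, 7340, 23172, 72076, 221860, 677868, so a_10 = 677868.

677868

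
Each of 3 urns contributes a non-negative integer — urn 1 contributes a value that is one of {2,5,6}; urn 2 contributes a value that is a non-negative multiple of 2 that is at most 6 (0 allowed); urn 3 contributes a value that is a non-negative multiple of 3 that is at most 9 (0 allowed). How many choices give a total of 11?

5

The generating function for the choices is (q² + q⁵ + q⁶)·(1 + q² + q⁴ + q⁶)·(1 + q³ + q⁶ + q⁹); the count is [q¹¹].
(q² + q⁵ + q⁶) has coefficients 0,0,1,0,0,1,1 for degrees 0…6.
(1 + q² + q⁴ + q⁶) has coefficients 1,0,1,0,1,0,1,0,0,0,0,0 for degrees 0…11.
Finally multiplying by (1 + q³ + q⁶ + q⁹), the product of all factors after the first has coefficients 1,0,1,1,1,1,2,1,1,2,1,1 for degrees 0…11.
[q¹¹] = 1·2 + 1·2 + 1·1 = 5.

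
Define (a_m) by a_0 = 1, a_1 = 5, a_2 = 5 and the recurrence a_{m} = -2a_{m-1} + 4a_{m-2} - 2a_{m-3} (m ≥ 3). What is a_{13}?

529552

The ordinary generating function has denominator 1 + 2t - 4t^2 + 2t^3.
Iterating the recurrence: a_0,…,a_{13} = 1, 5, 5, 8, -6, 34, -108, 364, -1228, 4128, -13896, 46760, -157360, 529552.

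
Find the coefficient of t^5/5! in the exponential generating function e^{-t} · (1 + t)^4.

The EGF product rule gives c_5 = Σ_{k_1+k_2=5} C(5; k_1,k_2) · ∏ g_i(k_i), where e^{-t} gives (-1)^k; (1+t)^4 gives the falling factorial (4)_k.
g_1(k) for k = 0…5: 1, -1, 1, -1, 1, -1.
g_2(k) for k = 0…5: 1, 4, 12, 24, 24, 0.
c_5 = Σ_k C(5,k)·g_1(k)·g_2(5−k) = 5·(-1)·24 + 10·1·24 + 10·(-1)·12 + 5·1·4 + 1·(-1)·1 = −120 + 240 − 120 + 20 − 1 = 19.

19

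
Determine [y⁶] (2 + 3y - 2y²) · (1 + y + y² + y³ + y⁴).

(2 + 3y - 2y²) has coefficients 2,3,-2 for degrees 0…2.
(1 + y + y² + y³ + y⁴) has coefficients 1,1,1,1,1,0,0 for degrees 0…6.
[y⁶] = 2·0 + 3·0 − 2·1 = -2.

-2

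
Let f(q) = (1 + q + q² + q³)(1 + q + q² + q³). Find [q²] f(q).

3

(1 + q + q² + q³) has coefficients 1,1,1 for degrees 0…2.
(1 + q + q² + q³) has coefficients 1,1,1 for degrees 0…2.
[q²] = 1·1 + 1·1 + 1·1 = 3.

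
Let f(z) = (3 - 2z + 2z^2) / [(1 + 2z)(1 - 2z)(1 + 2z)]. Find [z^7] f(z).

The denominator gives the recurrence a_n = −2a_(n−1) + 4a_(n−2) + 8a_(n−3) for n ≥ 3; the numerator fixes a_0 = 3, a_1 = -8, a_2 = 30.
Iterating: 3, -8, 30, -68, 192, -416, 1056, -2240, so a_7 = -2240.

-2240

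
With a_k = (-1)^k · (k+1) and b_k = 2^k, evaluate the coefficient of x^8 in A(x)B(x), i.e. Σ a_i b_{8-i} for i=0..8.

117

The convolution is the x^8 coefficient of A(x)B(x).
Σ = 1·256 − 2·128 + 3·64 − 4·32 + 5·16 − 6·8 + 7·4 − 8·2 + 9·1 = 117.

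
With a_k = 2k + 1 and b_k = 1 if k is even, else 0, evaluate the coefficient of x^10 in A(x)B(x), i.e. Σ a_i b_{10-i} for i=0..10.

66

The convolution is the t^10 coefficient of A(t)B(t).
Σ = 1·1 + 3·0 + 5·1 + 7·0 + 9·1 + 11·0 + 13·1 + 15·0 + 17·1 + 19·0 + 21·1 = 66.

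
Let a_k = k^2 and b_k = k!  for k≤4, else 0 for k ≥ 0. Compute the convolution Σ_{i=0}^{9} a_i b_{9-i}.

Write out a_i and b_{9-i} for i = 0,…,9 and sum the products.
Σ = 0·0 + 1·0 + 4·0 + 9·0 + 16·0 + 25·24 + 36·6 + 49·2 + 64·1 + 81·1 = 1059.

1059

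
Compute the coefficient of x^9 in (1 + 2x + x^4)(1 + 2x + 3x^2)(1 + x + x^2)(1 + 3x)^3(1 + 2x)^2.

4856

(1 + 2x + x^4) has coefficients 1,2,0,0,1 for degrees 0…4.
(1 + 2x + 3x^2) has coefficients 1,2,3,0,0,0,0,0,0,0 for degrees 0…9.
Multiplying by (1 + x + x^2) gives running coefficients 1,3,6,5,3,0,0,0,0,0 for degrees 0…9.
Multiplying by (1 + 3x)^3 gives running coefficients 1,12,60,167,291,324,216,81,0,0 for degrees 0…9.
Finally multiplying by (1 + 2x)^2, the product of all factors after the first has coefficients 1,16,112,455,1199,2156,2676,2241,1188,324 for degrees 0…9.
[x^9] = 1·324 + 2·1188 + 1·2156 = 4856.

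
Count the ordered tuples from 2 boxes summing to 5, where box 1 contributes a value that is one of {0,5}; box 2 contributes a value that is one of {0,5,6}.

The generating function for the choices is (1 + y⁵)·(1 + y⁵ + y⁶); the count is [y⁵].
(1 + y⁵) has coefficients 1,0,0,0,0,1 for degrees 0…5.
(1 + y⁵ + y⁶) has coefficients 1,0,0,0,0,1 for degrees 0…5.
[y⁵] = 1·1 + 1·1 = 2.

2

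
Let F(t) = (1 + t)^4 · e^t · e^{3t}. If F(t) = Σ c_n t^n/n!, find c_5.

18144

The EGF product rule gives c_5 = Σ_{k_1+k_2+k_3=5} C(5; k_1,k_2,k_3) · ∏ g_i(k_i), where (1+t)^4 gives the falling factorial (4)_k; e^t gives (1)^k; e^{3t} gives (3)^k.
g_1(k) for k = 0…5: 1, 4, 12, 24, 24, 0.
g_2(k) for k = 0…5: 1, 1, 1, 1, 1, 1.
g_3(k) for k = 0…5: 1, 3, 9, 27, 81, 243.
First combine the last two factors: h(k) = Σ_j C(k,j)·g_2(j)·g_3(k−j) for k = 0…5: 1, 4, 16, 64, 256, 1024.
c_5 = Σ_k C(5,k)·g_1(k)·h(5−k) = 1·1·1024 + 5·4·256 + 10·12·64 + 10·24·16 + 5·24·4 = 1024 + 5120 + 7680 + 3840 + 480 = 18144.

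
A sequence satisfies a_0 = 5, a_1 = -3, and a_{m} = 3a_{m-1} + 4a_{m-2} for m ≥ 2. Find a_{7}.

The ordinary generating function has denominator 1 - 3z - 4z^2.
Iterating the recurrence: a_0,…,a_{7} = 5, -3, 11, 21, 107, 405, 1643, 6549.

6549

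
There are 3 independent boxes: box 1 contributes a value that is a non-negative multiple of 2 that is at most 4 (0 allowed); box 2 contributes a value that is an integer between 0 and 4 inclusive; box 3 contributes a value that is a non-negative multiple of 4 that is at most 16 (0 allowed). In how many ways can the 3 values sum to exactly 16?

The generating function for the choices is (1 + y² + y⁴)·(1 + y + y² + y³ + y⁴)·(1 + y⁴ + y⁸ + y¹² + y¹⁶); the count is [y¹⁶].
(1 + y² + y⁴) has coefficients 1,0,1,0,1 for degrees 0…4.
(1 + y + y² + y³ + y⁴) has coefficients 1,1,1,1,1,0,0,0,0,0,0,0,0,0,0,0,0 for degrees 0…16.
Finally multiplying by (1 + y⁴ + y⁸ + y¹² + y¹⁶), the product of all factors after the first has coefficients 1,1,1,1,2,1,1,1,2,1,1,1,2,1,1,1,2 for degrees 0…16.
[y¹⁶] = 1·2 + 1·1 + 1·2 = 5.

5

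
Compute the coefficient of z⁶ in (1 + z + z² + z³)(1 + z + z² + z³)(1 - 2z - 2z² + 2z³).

-1

(1 + z + z² + z³) has coefficients 1,1,1,1 for degrees 0…3.
(1 + z + z² + z³) has coefficients 1,1,1,1,0,0,0 for degrees 0…6.
Finally multiplying by (1 - 2z - 2z² + 2z³), the product of all factors after the first has coefficients 1,-1,-3,-1,-2,0,2 for degrees 0…6.
[z⁶] = 1·2 + 1·0 + 1·(-2) + 1·(-1) = -1.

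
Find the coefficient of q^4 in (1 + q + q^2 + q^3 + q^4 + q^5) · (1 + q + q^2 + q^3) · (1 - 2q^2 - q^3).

(1 + q + q^2 + q^3 + q^4 + q^5) has coefficients 1,1,1,1,1 for degrees 0…4.
(1 + q + q^2 + q^3) has coefficients 1,1,1,1,0 for degrees 0…4.
Finally multiplying by (1 - 2q^2 - q^3), the product of all factors after the first has coefficients 1,1,-1,-2,-3 for degrees 0…4.
[q^4] = 1·(-3) + 1·(-2) + 1·(-1) + 1·1 + 1·1 = -4.

-4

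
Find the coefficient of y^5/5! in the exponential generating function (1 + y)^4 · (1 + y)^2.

720

The EGF product rule gives c_5 = Σ_{k_1+k_2=5} C(5; k_1,k_2) · ∏ g_i(k_i), where (1+y)^4 gives the falling factorial (4)_k; (1+y)^2 gives the falling factorial (2)_k.
g_1(k) for k = 0…5: 1, 4, 12, 24, 24, 0.
g_2(k) for k = 0…5: 1, 2, 2, 0, 0, 0.
c_5 = Σ_k C(5,k)·g_1(k)·g_2(5−k) = 10·24·2 + 5·24·2 = 480 + 240 = 720.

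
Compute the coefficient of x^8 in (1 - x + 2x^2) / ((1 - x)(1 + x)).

3

The denominator gives the recurrence a_n = a_(n−2) for n ≥ 3; the numerator fixes a_0 = 1, a_1 = -1, a_2 = 3.
Iterating: 1, -1, 3, -1, 3, -1, 3, -1, 3, so a_8 = 3.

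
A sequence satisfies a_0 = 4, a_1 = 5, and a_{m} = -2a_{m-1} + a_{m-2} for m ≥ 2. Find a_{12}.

-46336

The ordinary generating function has denominator 1 + 2y - y^2.
Iterating the recurrence: a_0,…,a_{12} = 4, 5, -6, 17, -40, 97, -234, 565, -1364, 3293, -7950, 19193, -46336.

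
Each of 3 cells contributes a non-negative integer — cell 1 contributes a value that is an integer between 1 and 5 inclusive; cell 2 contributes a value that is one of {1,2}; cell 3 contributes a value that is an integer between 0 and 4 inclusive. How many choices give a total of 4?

The generating function for the choices is (z + z² + z³ + z⁴ + z⁵)·(z + z²)·(1 + z + z² + z³ + z⁴); the count is [z⁴].
(z + z² + z³ + z⁴ + z⁵) has coefficients 0,1,1,1,1 for degrees 0…4.
(z + z²) has coefficients 0,1,1,0,0 for degrees 0…4.
Finally multiplying by (1 + z + z² + z³ + z⁴), the product of all factors after the first has coefficients 0,1,2,2,2 for degrees 0…4.
[z⁴] = 1·2 + 1·2 + 1·1 + 1·0 = 5.

5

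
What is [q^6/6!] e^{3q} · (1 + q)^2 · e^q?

The EGF product rule gives c_6 = Σ_{k_1+k_2+k_3=6} C(6; k_1,k_2,k_3) · ∏ g_i(k_i), where e^{3q} gives (3)^k; (1+q)^2 gives the falling factorial (2)_k; e^q gives (1)^k.
g_1(k) for k = 0…6: 1, 3, 9, 27, 81, 243, 729.
g_2(k) for k = 0…6: 1, 2, 2, 0, 0, 0, 0.
g_3(k) for k = 0…6: 1, 1, 1, 1, 1, 1, 1.
First combine the last two factors: h(k) = Σ_j C(k,j)·g_2(j)·g_3(k−j) for k = 0…6: 1, 3, 7, 13, 21, 31, 43.
c_6 = Σ_k C(6,k)·g_1(k)·h(6−k) = 1·1·43 + 6·3·31 + 15·9·21 + 20·27·13 + 15·81·7 + 6·243·3 + 1·729·1 = 43 + 558 + 2835 + 7020 + 8505 + 4374 + 729 = 24064.

24064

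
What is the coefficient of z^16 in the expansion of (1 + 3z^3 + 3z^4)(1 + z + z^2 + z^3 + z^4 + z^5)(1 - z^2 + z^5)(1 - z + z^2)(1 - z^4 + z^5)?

(1 + 3z^3 + 3z^4) has coefficients 1,0,0,3,3 for degrees 0…4.
(1 + z + z^2 + z^3 + z^4 + z^5) has coefficients 1,1,1,1,1,1,0,0,0,0,0,0,0,0,0,0,0 for degrees 0…16.
Multiplying by (1 - z^2 + z^5) gives running coefficients 1,1,0,0,0,1,0,0,1,1,1,0,0,0,0,0,0 for degrees 0…16.
Multiplying by (1 - z + z^2) gives running coefficients 1,0,0,1,0,1,-1,1,1,0,1,0,1,0,0,0,0 for degrees 0…16.
Finally multiplying by (1 - z^4 + z^5), the product of all factors after the first has coefficients 1,0,0,1,-1,2,-1,0,2,-1,3,-2,1,1,-1,1,-1 for degrees 0…16.
[z^16] = 1·(-1) + 3·1 + 3·1 = 5.

5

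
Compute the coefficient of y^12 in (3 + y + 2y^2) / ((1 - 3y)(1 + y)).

The denominator gives the recurrence a_n = 2a_(n−1) + 3a_(n−2) for n ≥ 3; the numerator fixes a_0 = 3, a_1 = 7, a_2 = 25.
Iterating: 3, 7, 25, 71, 217, 647, 1945, 5831, 17497, 52487, 157465, 472391, 1417177, so a_12 = 1417177.

1417177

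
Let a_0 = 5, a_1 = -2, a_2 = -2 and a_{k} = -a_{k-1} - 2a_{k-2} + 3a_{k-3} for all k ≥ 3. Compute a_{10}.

-977

The ordinary generating function has denominator 1 + z + 2z^2 - 3z^3.
Iterating the recurrence: a_0,…,a_{10} = 5, -2, -2, 21, -23, -25, 134, -153, -190, 898, -977.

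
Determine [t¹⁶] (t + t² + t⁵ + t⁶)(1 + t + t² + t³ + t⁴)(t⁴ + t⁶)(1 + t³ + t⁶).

10

(t + t² + t⁵ + t⁶) has coefficients 0,1,1,0,0,1,1 for degrees 0…6.
(1 + t + t² + t³ + t⁴) has coefficients 1,1,1,1,1,0,0,0,0,0,0,0,0,0,0,0,0 for degrees 0…16.
Multiplying by (t⁴ + t⁶) gives running coefficients 0,0,0,0,1,1,2,2,2,1,1,0,0,0,0,0,0 for degrees 0…16.
Finally multiplying by (1 + t³ + t⁶), the product of all factors after the first has coefficients 0,0,0,0,1,1,2,3,3,3,4,3,3,3,2,1,1 for degrees 0…16.
[t¹⁶] = 1·1 + 1·2 + 1·3 + 1·4 = 10.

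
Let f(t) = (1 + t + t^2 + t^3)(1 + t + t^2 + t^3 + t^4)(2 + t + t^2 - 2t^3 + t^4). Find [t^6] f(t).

6

(1 + t + t^2 + t^3) has coefficients 1,1,1,1 for degrees 0…3.
(1 + t + t^2 + t^3 + t^4) has coefficients 1,1,1,1,1,0,0 for degrees 0…6.
Finally multiplying by (2 + t + t^2 - 2t^3 + t^4), the product of all factors after the first has coefficients 2,3,4,2,3,1,0 for degrees 0…6.
[t^6] = 1·0 + 1·1 + 1·3 + 1·2 = 6.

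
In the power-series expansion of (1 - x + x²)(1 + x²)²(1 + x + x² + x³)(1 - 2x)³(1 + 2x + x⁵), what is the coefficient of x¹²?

25

(1 - x + x²) has coefficients 1,-1,1 for degrees 0…2.
(1 + x²)² has coefficients 1,0,2,0,1,0,0,0,0,0,0,0,0 for degrees 0…12.
Multiplying by (1 + x + x² + x³) gives running coefficients 1,1,3,3,3,3,1,1,0,0,0,0,0 for degrees 0…12.
Multiplying by (1 - 2x)³ gives running coefficients 1,-5,9,-11,13,-3,-5,7,-18,4,-8,0,0 for degrees 0…12.
Finally multiplying by (1 + 2x + x⁵), the product of all factors after the first has coefficients 1,-3,-1,7,-9,24,-16,6,-15,-19,-3,-21,7 for degrees 0…12.
[x¹²] = 1·7 − 1·(-21) + 1·(-3) = 25.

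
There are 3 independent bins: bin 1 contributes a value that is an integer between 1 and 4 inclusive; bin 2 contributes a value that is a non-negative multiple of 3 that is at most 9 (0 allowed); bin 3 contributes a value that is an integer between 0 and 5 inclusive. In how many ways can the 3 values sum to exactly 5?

The generating function for the choices is (z + z² + z³ + z⁴)·(1 + z³ + z⁶ + z⁹)·(1 + z + z² + z³ + z⁴ + z⁵); the count is [z⁵].
(z + z² + z³ + z⁴) has coefficients 0,1,1,1,1 for degrees 0…4.
(1 + z³ + z⁶ + z⁹) has coefficients 1,0,0,1,0,0 for degrees 0…5.
Finally multiplying by (1 + z + z² + z³ + z⁴ + z⁵), the product of all factors after the first has coefficients 1,1,1,2,2,2 for degrees 0…5.
[z⁵] = 1·2 + 1·2 + 1·1 + 1·1 = 6.

6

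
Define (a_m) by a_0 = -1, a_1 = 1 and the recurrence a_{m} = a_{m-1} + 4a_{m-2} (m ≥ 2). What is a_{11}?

-4127

The ordinary generating function has denominator 1 - y - 4y^2.
Iterating the recurrence: a_0,…,a_{11} = -1, 1, -3, 1, -11, -7, -51, -79, -283, -599, -1731, -4127.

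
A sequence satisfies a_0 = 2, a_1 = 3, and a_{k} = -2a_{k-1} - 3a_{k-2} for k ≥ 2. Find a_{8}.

-246

The ordinary generating function has denominator 1 + 2z + 3z^2.
Iterating the recurrence: a_0,…,a_{8} = 2, 3, -12, 15, 6, -57, 96, -21, -246.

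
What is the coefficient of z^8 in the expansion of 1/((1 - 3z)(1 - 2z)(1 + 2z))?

11605

Partial fractions give a closed form: a_n = (9/5)·3^n + (-1)·2^n + (1/5)·(-2)^n.
At n = 8: a_8 = 11605.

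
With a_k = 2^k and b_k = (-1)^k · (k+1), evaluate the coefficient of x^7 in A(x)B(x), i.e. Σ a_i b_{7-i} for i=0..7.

54

Write out a_i and b_{7-i} for i = 0,…,7 and sum the products.
Σ = 1·(-8) + 2·7 + 4·(-6) + 8·5 + 16·(-4) + 32·3 + 64·(-2) + 128·1 = 54.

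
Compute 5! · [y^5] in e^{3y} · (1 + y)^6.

The EGF product rule gives c_5 = Σ_{k_1+k_2=5} C(5; k_1,k_2) · ∏ g_i(k_i), where e^{3y} gives (3)^k; (1+y)^6 gives the falling factorial (6)_k.
g_1(k) for k = 0…5: 1, 3, 9, 27, 81, 243.
g_2(k) for k = 0…5: 1, 6, 30, 120, 360, 720.
c_5 = Σ_k C(5,k)·g_1(k)·g_2(5−k) = 1·1·720 + 5·3·360 + 10·9·120 + 10·27·30 + 5·81·6 + 1·243·1 = 720 + 5400 + 10800 + 8100 + 2430 + 243 = 27693.

27693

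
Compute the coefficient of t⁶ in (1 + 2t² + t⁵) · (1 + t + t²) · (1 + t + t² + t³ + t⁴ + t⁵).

(1 + 2t² + t⁵) has coefficients 1,0,2,0,0,1 for degrees 0…5.
(1 + t + t²) has coefficients 1,1,1,0,0,0,0 for degrees 0…6.
Finally multiplying by (1 + t + t² + t³ + t⁴ + t⁵), the product of all factors after the first has coefficients 1,2,3,3,3,3,2 for degrees 0…6.
[t⁶] = 1·2 + 2·3 + 1·2 = 10.

10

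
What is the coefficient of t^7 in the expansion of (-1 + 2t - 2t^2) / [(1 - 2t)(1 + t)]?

-41

The denominator gives the recurrence a_n = a_(n−1) + 2a_(n−2) for n ≥ 3; the numerator fixes a_0 = -1, a_1 = 1, a_2 = -3.
Iterating: -1, 1, -3, -1, -7, -9, -23, -41, so a_7 = -41.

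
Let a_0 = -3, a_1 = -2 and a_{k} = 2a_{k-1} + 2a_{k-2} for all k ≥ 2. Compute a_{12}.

-209472

The ordinary generating function has denominator 1 - 2y - 2y^2.
Iterating the recurrence: a_0,…,a_{12} = -3, -2, -10, -24, -68, -184, -504, -1376, -3760, -10272, -28064, -76672, -209472.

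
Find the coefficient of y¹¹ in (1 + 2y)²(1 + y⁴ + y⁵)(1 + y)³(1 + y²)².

84

(1 + 2y)² has coefficients 1,4,4 for degrees 0…2.
(1 + y⁴ + y⁵) has coefficients 1,0,0,0,1,1,0,0,0,0,0,0 for degrees 0…11.
Multiplying by (1 + y)³ gives running coefficients 1,3,3,1,1,4,6,4,1,0,0,0 for degrees 0…11.
Finally multiplying by (1 + y²)², the product of all factors after the first has coefficients 1,3,5,7,8,9,11,13,14,12,8,4 for degrees 0…11.
[y¹¹] = 1·4 + 4·8 + 4·12 = 84.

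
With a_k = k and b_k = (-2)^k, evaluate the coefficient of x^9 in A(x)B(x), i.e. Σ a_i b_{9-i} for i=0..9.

This is [x^9] in the product of the two ordinary generating functions.
Σ = 0·(-512) + 1·256 + 2·(-128) + 3·64 + 4·(-32) + 5·16 + 6·(-8) + 7·4 + 8·(-2) + 9·1 = 117.

117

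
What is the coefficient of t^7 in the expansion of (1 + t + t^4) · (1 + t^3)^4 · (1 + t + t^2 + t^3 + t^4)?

25

(1 + t + t^4) has coefficients 1,1,0,0,1 for degrees 0…4.
(1 + t^3)^4 has coefficients 1,0,0,4,0,0,6,0 for degrees 0…7.
Finally multiplying by (1 + t + t^2 + t^3 + t^4), the product of all factors after the first has coefficients 1,1,1,5,5,4,10,10 for degrees 0…7.
[t^7] = 1·10 + 1·10 + 1·5 = 25.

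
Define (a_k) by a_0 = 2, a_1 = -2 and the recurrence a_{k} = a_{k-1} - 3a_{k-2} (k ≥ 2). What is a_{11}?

The ordinary generating function has denominator 1 - y + 3y^2.
Iterating the recurrence: a_0,…,a_{11} = 2, -2, -8, -2, 22, 28, -38, -122, -8, 358, 382, -692.

-692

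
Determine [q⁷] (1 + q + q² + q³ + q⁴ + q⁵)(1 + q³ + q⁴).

(1 + q + q² + q³ + q⁴ + q⁵) has coefficients 1,1,1,1,1,1 for degrees 0…5.
(1 + q³ + q⁴) has coefficients 1,0,0,1,1,0,0,0 for degrees 0…7.
[q⁷] = 1·0 + 1·0 + 1·0 + 1·1 + 1·1 + 1·0 = 2.

2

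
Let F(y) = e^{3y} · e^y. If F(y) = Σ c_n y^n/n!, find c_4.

256

The EGF product rule gives c_4 = Σ_{k_1+k_2=4} C(4; k_1,k_2) · ∏ g_i(k_i), where e^{3y} gives (3)^k; e^y gives (1)^k.
g_1(k) for k = 0…4: 1, 3, 9, 27, 81.
g_2(k) for k = 0…4: 1, 1, 1, 1, 1.
c_4 = Σ_k C(4,k)·g_1(k)·g_2(4−k) = 1·1·1 + 4·3·1 + 6·9·1 + 4·27·1 + 1·81·1 = 1 + 12 + 54 + 108 + 81 = 256.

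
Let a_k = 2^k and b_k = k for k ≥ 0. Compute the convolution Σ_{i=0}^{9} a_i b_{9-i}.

The convolution is the t^9 coefficient of A(t)B(t).
Σ = 1·9 + 2·8 + 4·7 + 8·6 + 16·5 + 32·4 + 64·3 + 128·2 + 256·1 + 512·0 = 1013.

1013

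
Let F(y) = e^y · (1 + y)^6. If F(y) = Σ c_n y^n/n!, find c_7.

The EGF product rule gives c_7 = Σ_{k_1+k_2=7} C(7; k_1,k_2) · ∏ g_i(k_i), where e^y gives (1)^k; (1+y)^6 gives the falling factorial (6)_k.
g_1(k) for k = 0…7: 1, 1, 1, 1, 1, 1, 1, 1.
g_2(k) for k = 0…7: 1, 6, 30, 120, 360, 720, 720, 0.
c_7 = Σ_k C(7,k)·g_1(k)·g_2(7−k) = 7·1·720 + 21·1·720 + 35·1·360 + 35·1·120 + 21·1·30 + 7·1·6 + 1·1·1 = 5040 + 15120 + 12600 + 4200 + 630 + 42 + 1 = 37633.

37633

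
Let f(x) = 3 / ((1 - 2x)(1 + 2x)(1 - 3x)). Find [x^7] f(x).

11349

Partial fractions give a closed form: a_n = (-3)·2^n + (3/5)·(-2)^n + (27/5)·3^n.
At n = 7: a_7 = 11349.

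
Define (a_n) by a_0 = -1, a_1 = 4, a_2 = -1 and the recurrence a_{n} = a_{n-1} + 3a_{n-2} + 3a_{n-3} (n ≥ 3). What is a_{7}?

The ordinary generating function has denominator 1 - z - 3z^2 - 3z^3.
Iterating the recurrence: a_0,…,a_{7} = -1, 4, -1, 8, 17, 38, 113, 278.

278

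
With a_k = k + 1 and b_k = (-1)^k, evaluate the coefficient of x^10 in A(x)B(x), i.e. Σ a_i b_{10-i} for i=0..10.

6

This is [x^10] in the product of the two ordinary generating functions.
Σ = 1·1 + 2·(-1) + 3·1 + 4·(-1) + 5·1 + 6·(-1) + 7·1 + 8·(-1) + 9·1 + 10·(-1) + 11·1 = 6.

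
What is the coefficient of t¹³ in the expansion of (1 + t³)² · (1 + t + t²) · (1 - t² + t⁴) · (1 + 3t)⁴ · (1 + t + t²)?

(1 + t³)² has coefficients 1,0,0,2,0,0,1 for degrees 0…6.
(1 + t + t²) has coefficients 1,1,1,0,0,0,0,0,0,0,0,0,0,0 for degrees 0…13.
Multiplying by (1 - t² + t⁴) gives running coefficients 1,1,0,-1,0,1,1,0,0,0,0,0,0,0 for degrees 0…13.
Multiplying by (1 + 3t)⁴ gives running coefficients 1,13,66,161,177,28,-95,-15,162,189,81,0,0,0 for degrees 0…13.
Finally multiplying by (1 + t + t²), the product of all factors after the first has coefficients 1,14,80,240,404,366,110,-82,52,336,432,270,81,0 for degrees 0…13.
[t¹³] = 1·0 + 2·432 + 1·(-82) = 782.

782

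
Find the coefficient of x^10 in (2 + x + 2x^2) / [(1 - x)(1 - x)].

The denominator gives the recurrence a_n = 2a_(n−1) − a_(n−2) for n ≥ 3; the numerator fixes a_0 = 2, a_1 = 5, a_2 = 10.
Iterating: 2, 5, 10, 15, 20, 25, 30, 35, 40, 45, 50, so a_10 = 50.

50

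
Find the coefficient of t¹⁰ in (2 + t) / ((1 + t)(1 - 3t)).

103336

The denominator gives the recurrence a_n = 2a_(n−1) + 3a_(n−2) for n ≥ 3; the numerator fixes a_0 = 2, a_1 = 5, a_2 = 16.
Iterating: 2, 5, 16, 47, 142, 425, 1276, 3827, 11482, 34445, 103336, so a_10 = 103336.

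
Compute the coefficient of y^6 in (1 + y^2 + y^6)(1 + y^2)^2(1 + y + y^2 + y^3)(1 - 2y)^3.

(1 + y^2 + y^6) has coefficients 1,0,1,0,0,0,1 for degrees 0…6.
(1 + y^2)^2 has coefficients 1,0,2,0,1,0,0 for degrees 0…6.
Multiplying by (1 + y + y^2 + y^3) gives running coefficients 1,1,3,3,3,3,1 for degrees 0…6.
Finally multiplying by (1 - 2y)^3, the product of all factors after the first has coefficients 1,-5,9,-11,13,-3,-5 for degrees 0…6.
[y^6] = 1·(-5) + 1·13 + 1·1 = 9.

9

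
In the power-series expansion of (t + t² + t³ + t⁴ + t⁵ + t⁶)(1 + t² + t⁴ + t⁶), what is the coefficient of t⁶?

(t + t² + t³ + t⁴ + t⁵ + t⁶) has coefficients 0,1,1,1,1,1,1 for degrees 0…6.
(1 + t² + t⁴ + t⁶) has coefficients 1,0,1,0,1,0,1 for degrees 0…6.
[t⁶] = 1·0 + 1·1 + 1·0 + 1·1 + 1·0 + 1·1 = 3.

3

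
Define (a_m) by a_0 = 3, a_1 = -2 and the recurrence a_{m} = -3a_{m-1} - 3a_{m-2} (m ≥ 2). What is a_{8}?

The ordinary generating function has denominator 1 + 3y + 3y^2.
Iterating the recurrence: a_0,…,a_{8} = 3, -2, -3, 15, -36, 63, -81, 54, 81.

81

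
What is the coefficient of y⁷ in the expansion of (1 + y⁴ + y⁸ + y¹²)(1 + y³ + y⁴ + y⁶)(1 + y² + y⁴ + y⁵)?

(1 + y⁴ + y⁸ + y¹²) has coefficients 1,0,0,0,1,0,0,0 for degrees 0…7.
(1 + y³ + y⁴ + y⁶) has coefficients 1,0,0,1,1,0,1,0 for degrees 0…7.
Finally multiplying by (1 + y² + y⁴ + y⁵), the product of all factors after the first has coefficients 1,0,1,1,2,2,2,1 for degrees 0…7.
[y⁷] = 1·1 + 1·1 = 2.

2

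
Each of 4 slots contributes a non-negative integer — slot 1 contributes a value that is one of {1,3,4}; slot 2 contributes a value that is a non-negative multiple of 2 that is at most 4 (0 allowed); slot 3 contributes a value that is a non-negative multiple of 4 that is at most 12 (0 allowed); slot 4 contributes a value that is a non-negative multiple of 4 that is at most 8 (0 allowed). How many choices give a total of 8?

The generating function for the choices is (t + t^3 + t^4)·(1 + t^2 + t^4)·(1 + t^4 + t^8 + t^12)·(1 + t^4 + t^8); the count is [t^8].
(t + t^3 + t^4) has coefficients 0,1,0,1,1 for degrees 0…4.
(1 + t^2 + t^4) has coefficients 1,0,1,0,1,0,0,0,0 for degrees 0…8.
Multiplying by (1 + t^4 + t^8 + t^12) gives running coefficients 1,0,1,0,2,0,1,0,2 for degrees 0…8.
Finally multiplying by (1 + t^4 + t^8), the product of all factors after the first has coefficients 1,0,1,0,3,0,2,0,5 for degrees 0…8.
[t^8] = 1·0 + 1·0 + 1·3 = 3.

3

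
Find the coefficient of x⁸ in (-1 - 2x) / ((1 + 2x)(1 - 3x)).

-6561

Partial fractions give a closed form: a_n = (-1)·3^n.
At n = 8: a_8 = -6561.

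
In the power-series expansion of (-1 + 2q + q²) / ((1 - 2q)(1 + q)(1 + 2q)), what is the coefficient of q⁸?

-426

The denominator gives the recurrence a_n = −a_(n−1) + 4a_(n−2) + 4a_(n−3) for n ≥ 3; the numerator fixes a_0 = -1, a_1 = 3, a_2 = -6.
Iterating: -1, 3, -6, 14, -26, 58, -106, 234, -426, so a_8 = -426.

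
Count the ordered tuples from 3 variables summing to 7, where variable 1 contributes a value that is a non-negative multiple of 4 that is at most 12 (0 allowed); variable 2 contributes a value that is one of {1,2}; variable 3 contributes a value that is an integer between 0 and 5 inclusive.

The generating function for the choices is (1 + y^4 + y^8 + y^12)·(y + y^2)·(1 + y + y^2 + y^3 + y^4 + y^5); the count is [y^7].
(1 + y^4 + y^8 + y^12) has coefficients 1,0,0,0,1,0,0,0 for degrees 0…7.
(y + y^2) has coefficients 0,1,1,0,0,0,0,0 for degrees 0…7.
Finally multiplying by (1 + y + y^2 + y^3 + y^4 + y^5), the product of all factors after the first has coefficients 0,1,2,2,2,2,2,1 for degrees 0…7.
[y^7] = 1·1 + 1·2 = 3.

3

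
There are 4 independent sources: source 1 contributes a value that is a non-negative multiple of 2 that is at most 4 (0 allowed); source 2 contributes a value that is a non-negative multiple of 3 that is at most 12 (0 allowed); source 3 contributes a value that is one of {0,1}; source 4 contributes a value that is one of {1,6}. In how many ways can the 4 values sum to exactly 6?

3

The generating function for the choices is (1 + q^2 + q^4)·(1 + q^3 + q^6 + q^9 + q^12)·(1 + q)·(q + q^6); the count is [q^6].
(1 + q^2 + q^4) has coefficients 1,0,1,0,1 for degrees 0…4.
(1 + q^3 + q^6 + q^9 + q^12) has coefficients 1,0,0,1,0,0,1 for degrees 0…6.
Multiplying by (1 + q) gives running coefficients 1,1,0,1,1,0,1 for degrees 0…6.
Finally multiplying by (q + q^6), the product of all factors after the first has coefficients 0,1,1,0,1,1,1 for degrees 0…6.
[q^6] = 1·1 + 1·1 + 1·1 = 3.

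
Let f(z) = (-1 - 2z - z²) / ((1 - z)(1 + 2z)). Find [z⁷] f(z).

20

The denominator gives the recurrence a_n = −a_(n−1) + 2a_(n−2) for n ≥ 3; the numerator fixes a_0 = -1, a_1 = -1, a_2 = -2.
Iterating: -1, -1, -2, 0, -4, 4, -12, 20, so a_7 = 20.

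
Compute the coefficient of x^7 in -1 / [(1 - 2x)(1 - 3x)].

-6305

Partial fractions give a closed form: a_n = (2)·2^n + (-3)·3^n.
At n = 7: a_7 = -6305.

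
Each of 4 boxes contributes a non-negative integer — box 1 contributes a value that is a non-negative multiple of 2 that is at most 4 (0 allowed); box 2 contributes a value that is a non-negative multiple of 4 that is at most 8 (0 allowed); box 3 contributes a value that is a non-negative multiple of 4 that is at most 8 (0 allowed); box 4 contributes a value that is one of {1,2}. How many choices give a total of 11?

3

The generating function for the choices is (1 + x^2 + x^4)·(1 + x^4 + x^8)·(1 + x^4 + x^8)·(x + x^2); the count is [x^11].
(1 + x^2 + x^4) has coefficients 1,0,1,0,1 for degrees 0…4.
(1 + x^4 + x^8) has coefficients 1,0,0,0,1,0,0,0,1,0,0,0 for degrees 0…11.
Multiplying by (1 + x^4 + x^8) gives running coefficients 1,0,0,0,2,0,0,0,3,0,0,0 for degrees 0…11.
Finally multiplying by (x + x^2), the product of all factors after the first has coefficients 0,1,1,0,0,2,2,0,0,3,3,0 for degrees 0…11.
[x^11] = 1·0 + 1·3 + 1·0 = 3.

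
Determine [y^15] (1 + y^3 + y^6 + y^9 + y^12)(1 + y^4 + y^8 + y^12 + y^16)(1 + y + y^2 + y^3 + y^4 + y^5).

(1 + y^3 + y^6 + y^9 + y^12) has coefficients 1,0,0,1,0,0,1,0,0,1,0,0,1 for degrees 0…12.
(1 + y^4 + y^8 + y^12 + y^16) has coefficients 1,0,0,0,1,0,0,0,1,0,0,0,1,0,0,0 for degrees 0…15.
Finally multiplying by (1 + y + y^2 + y^3 + y^4 + y^5), the product of all factors after the first has coefficients 1,1,1,1,2,2,1,1,2,2,1,1,2,2,1,1 for degrees 0…15.
[y^15] = 1·1 + 1·2 + 1·2 + 1·1 + 1·1 = 7.

7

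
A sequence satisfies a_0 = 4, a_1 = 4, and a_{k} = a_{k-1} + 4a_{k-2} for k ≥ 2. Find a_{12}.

198644

The ordinary generating function has denominator 1 - z - 4z^2.
Iterating the recurrence: a_0,…,a_{12} = 4, 4, 20, 36, 116, 260, 724, 1764, 4660, 11716, 30356, 77220, 198644.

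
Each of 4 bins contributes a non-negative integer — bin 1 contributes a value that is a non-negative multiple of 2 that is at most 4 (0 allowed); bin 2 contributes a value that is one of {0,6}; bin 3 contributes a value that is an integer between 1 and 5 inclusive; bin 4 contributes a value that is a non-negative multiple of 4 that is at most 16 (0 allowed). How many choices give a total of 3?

2

The generating function for the choices is (1 + q^2 + q^4)·(1 + q^6)·(q + q^2 + q^3 + q^4 + q^5)·(1 + q^4 + q^8 + q^12 + q^16); the count is [q^3].
(1 + q^2 + q^4) has coefficients 1,0,1,0 for degrees 0…3.
(1 + q^6) has coefficients 1,0,0,0 for degrees 0…3.
Multiplying by (q + q^2 + q^3 + q^4 + q^5) gives running coefficients 0,1,1,1 for degrees 0…3.
Finally multiplying by (1 + q^4 + q^8 + q^12 + q^16), the product of all factors after the first has coefficients 0,1,1,1 for degrees 0…3.
[q^3] = 1·1 + 1·1 = 2.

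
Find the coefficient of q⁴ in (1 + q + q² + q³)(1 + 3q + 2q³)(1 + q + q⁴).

(1 + q + q² + q³) has coefficients 1,1,1,1 for degrees 0…3.
(1 + 3q + 2q³) has coefficients 1,3,0,2,0 for degrees 0…4.
Finally multiplying by (1 + q + q⁴), the product of all factors after the first has coefficients 1,4,3,2,3 for degrees 0…4.
[q⁴] = 1·3 + 1·2 + 1·3 + 1·4 = 12.

12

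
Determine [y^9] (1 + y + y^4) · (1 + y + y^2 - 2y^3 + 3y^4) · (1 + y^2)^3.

(1 + y + y^4) has coefficients 1,1,0,0,1 for degrees 0…4.
(1 + y + y^2 - 2y^3 + 3y^4) has coefficients 1,1,1,-2,3,0,0,0,0,0 for degrees 0…9.
Finally multiplying by (1 + y^2)^3, the product of all factors after the first has coefficients 1,1,4,1,9,-3,13,-5,10,-2 for degrees 0…9.
[y^9] = 1·(-2) + 1·10 + 1·(-3) = 5.

5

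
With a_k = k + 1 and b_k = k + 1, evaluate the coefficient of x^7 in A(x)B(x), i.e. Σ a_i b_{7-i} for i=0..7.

This is [x^7] in the product of the two ordinary generating functions.
Σ = 1·8 + 2·7 + 3·6 + 4·5 + 5·4 + 6·3 + 7·2 + 8·1 = 120.

120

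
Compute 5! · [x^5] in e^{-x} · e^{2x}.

1

The EGF product rule gives c_5 = Σ_{k_1+k_2=5} C(5; k_1,k_2) · ∏ g_i(k_i), where e^{-x} gives (-1)^k; e^{2x} gives (2)^k.
g_1(k) for k = 0…5: 1, -1, 1, -1, 1, -1.
g_2(k) for k = 0…5: 1, 2, 4, 8, 16, 32.
c_5 = Σ_k C(5,k)·g_1(k)·g_2(5−k) = 1·1·32 + 5·(-1)·16 + 10·1·8 + 10·(-1)·4 + 5·1·2 + 1·(-1)·1 = 32 − 80 + 80 − 40 + 10 − 1 = 1.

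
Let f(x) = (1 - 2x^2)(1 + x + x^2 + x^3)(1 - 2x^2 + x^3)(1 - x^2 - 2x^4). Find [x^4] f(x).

(1 - 2x^2) has coefficients 1,0,-2 for degrees 0…2.
(1 + x + x^2 + x^3) has coefficients 1,1,1,1,0 for degrees 0…4.
Multiplying by (1 - 2x^2 + x^3) gives running coefficients 1,1,-1,0,-1 for degrees 0…4.
Finally multiplying by (1 - x^2 - 2x^4), the product of all factors after the first has coefficients 1,1,-2,-1,-2 for degrees 0…4.
[x^4] = 1·(-2) − 2·(-2) = 2.

2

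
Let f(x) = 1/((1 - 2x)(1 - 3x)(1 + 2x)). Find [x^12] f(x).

953317

Partial fractions give a closed form: a_n = (-1)·2^n + (9/5)·3^n + (1/5)·(-2)^n.
At n = 12: a_12 = 953317.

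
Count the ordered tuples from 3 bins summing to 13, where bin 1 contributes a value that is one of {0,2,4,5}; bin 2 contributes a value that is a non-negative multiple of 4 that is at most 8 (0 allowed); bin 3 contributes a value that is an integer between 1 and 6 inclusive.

The generating function for the choices is (1 + z^2 + z^4 + z^5)·(1 + z^4 + z^8)·(z + z^2 + z^3 + z^4 + z^5 + z^6); the count is [z^13].
(1 + z^2 + z^4 + z^5) has coefficients 1,0,1,0,1,1 for degrees 0…5.
(1 + z^4 + z^8) has coefficients 1,0,0,0,1,0,0,0,1,0,0,0,0,0 for degrees 0…13.
Finally multiplying by (z + z^2 + z^3 + z^4 + z^5 + z^6), the product of all factors after the first has coefficients 0,1,1,1,1,2,2,1,1,2,2,1,1,1 for degrees 0…13.
[z^13] = 1·1 + 1·1 + 1·2 + 1·1 = 5.

5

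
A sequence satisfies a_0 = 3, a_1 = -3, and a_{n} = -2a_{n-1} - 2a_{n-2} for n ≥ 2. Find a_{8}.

48

The ordinary generating function has denominator 1 + 2x + 2x^2.
Iterating the recurrence: a_0,…,a_{8} = 3, -3, 0, 6, -12, 12, 0, -24, 48.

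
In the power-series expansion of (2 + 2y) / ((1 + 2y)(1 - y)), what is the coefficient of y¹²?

The denominator gives the recurrence a_n = −a_(n−1) + 2a_(n−2) for n ≥ 3; the numerator fixes a_0 = 2, a_1 = 0, a_2 = 4.
Iterating: 2, 0, 4, -4, 12, -20, 44, -84, 172, -340, 684, -1364, 2732, so a_12 = 2732.

2732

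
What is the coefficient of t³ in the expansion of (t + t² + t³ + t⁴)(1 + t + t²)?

3

(t + t² + t³ + t⁴) has coefficients 0,1,1,1 for degrees 0…3.
(1 + t + t²) has coefficients 1,1,1,0 for degrees 0…3.
[t³] = 1·1 + 1·1 + 1·1 = 3.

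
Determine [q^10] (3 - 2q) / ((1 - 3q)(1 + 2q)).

84307

Partial fractions give a closed form: a_n = (7/5)·3^n + (8/5)·(-2)^n.
At n = 10: a_10 = 84307.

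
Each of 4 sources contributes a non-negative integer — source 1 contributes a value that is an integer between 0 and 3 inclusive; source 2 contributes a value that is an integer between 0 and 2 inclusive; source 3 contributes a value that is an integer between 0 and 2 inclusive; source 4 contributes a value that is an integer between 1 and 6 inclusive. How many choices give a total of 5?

The generating function for the choices is (1 + y + y² + y³)·(1 + y + y²)·(1 + y + y²)·(y + y² + y³ + y⁴ + y⁵ + y⁶); the count is [y⁵].
(1 + y + y² + y³) has coefficients 1,1,1,1 for degrees 0…3.
(1 + y + y²) has coefficients 1,1,1,0,0,0 for degrees 0…5.
Multiplying by (1 + y + y²) gives running coefficients 1,2,3,2,1,0 for degrees 0…5.
Finally multiplying by (y + y² + y³ + y⁴ + y⁵ + y⁶), the product of all factors after the first has coefficients 0,1,3,6,8,9 for degrees 0…5.
[y⁵] = 1·9 + 1·8 + 1·6 + 1·3 = 26.

26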